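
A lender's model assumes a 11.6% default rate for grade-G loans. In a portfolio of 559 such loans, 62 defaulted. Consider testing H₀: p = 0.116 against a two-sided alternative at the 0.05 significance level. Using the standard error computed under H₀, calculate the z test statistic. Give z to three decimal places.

p̂ = 62/559 ≈ 0.11091.
Under H₀, SE = √(0.116·0.884/559) = √(0.000183442) = 0.01354.
z = (0.11091 − 0.116)/0.01354 = -0.00509/0.01354 = -0.376.
Two-sided p-value ≈ 2·Φ(−0.376) = 0.7072, so at α = 0.05 we fail to reject H₀.

z = -0.376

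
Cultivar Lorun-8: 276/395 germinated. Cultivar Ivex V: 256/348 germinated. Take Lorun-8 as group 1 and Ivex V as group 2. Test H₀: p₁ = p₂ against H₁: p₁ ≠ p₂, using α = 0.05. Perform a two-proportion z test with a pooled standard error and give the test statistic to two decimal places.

p̂₁ = 276/395 = 0.6987, p̂₂ = 256/348 = 0.7356.
Pooled p̂ = (276+256)/(395+348) = 532/743 = 0.7160.
SE = √(0.203337 × 0.00540521) = 0.0332.
z = (0.6987 − 0.7356)/0.0332 = -0.0369/0.0332 = -1.11.
Two-sided p-value ≈ 2·Φ(−1.113) = 0.2657. With α = 0.05, fail to reject H₀.

z = -1.11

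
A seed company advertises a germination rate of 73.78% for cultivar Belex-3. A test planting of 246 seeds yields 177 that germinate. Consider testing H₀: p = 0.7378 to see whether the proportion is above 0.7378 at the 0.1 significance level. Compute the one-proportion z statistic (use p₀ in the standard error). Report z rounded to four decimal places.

z = -0.6521

p̂ = 177/246 = 0.719512.
Standard error under H₀: √(0.7378×0.2622/246) = 0.028043.
z = (0.719512 − 0.7378)/0.028043 = -0.018288/0.028043 = -0.6521.
p-value = P(Z > -0.652) ≈ 0.7428, so at α = 0.1 we fail to reject H₀.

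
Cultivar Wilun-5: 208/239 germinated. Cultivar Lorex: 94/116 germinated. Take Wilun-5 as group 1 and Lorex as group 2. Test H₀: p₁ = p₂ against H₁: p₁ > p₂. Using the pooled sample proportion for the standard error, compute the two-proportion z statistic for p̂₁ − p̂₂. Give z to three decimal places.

z = 1.487

p̂₁ = 208/239 ≈ 0.870293, p̂₂ = 94/116 ≈ 0.810345.
Pooled p̂ = (208+94)/(239+116) = 302/355 = 0.850704.
SE = √(0.127007 × 0.0128048) = 0.040327.
z = (0.870293 − 0.810345)/0.040327 = 0.059948/0.040327 = 1.487.
p-value = P(Z > 1.487) ≈ 0.0686.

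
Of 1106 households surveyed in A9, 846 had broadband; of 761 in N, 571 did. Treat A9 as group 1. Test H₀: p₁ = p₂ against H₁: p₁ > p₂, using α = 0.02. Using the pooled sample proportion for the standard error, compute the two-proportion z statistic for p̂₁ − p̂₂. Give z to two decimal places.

p̂₁ = 846/1106 = 0.76492, p̂₂ = 571/761 = 0.75033.
Pooled p̂ = (846+571)/(1106+761) = 1417/1867 = 0.75897.
SE = √(p̂(1−p̂)(1/n₁+1/n₂)) = √(0.75897·0.24103·0.00221822) = √(0.000405787) = 0.02014.
z = (0.76492 − 0.75033)/0.02014 = 0.01459/0.02014 = 0.72.
p-value = P(Z > 0.724) ≈ 0.2344, so at α = 0.02 we fail to reject H₀.

z = 0.72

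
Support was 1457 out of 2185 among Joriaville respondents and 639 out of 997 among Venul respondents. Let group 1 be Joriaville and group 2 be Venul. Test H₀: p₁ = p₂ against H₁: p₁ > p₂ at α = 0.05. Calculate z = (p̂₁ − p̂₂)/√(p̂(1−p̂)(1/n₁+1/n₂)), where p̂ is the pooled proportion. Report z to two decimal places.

z = 1.43

p̂₁ = 1457/2185 ≈ 0.6668, p̂₂ = 639/997 ≈ 0.6409.
Pooled p̂ = (1457+639)/(2185+997) = 2096/3182 = 0.6587.
SE = √(0.224813 × 0.00146067) = 0.0181.
z = (0.6668 − 0.6409)/0.0181 = 0.0259/0.0181 = 1.43.
p-value = P(Z > 1.429) ≈ 0.0765, so at α = 0.05 we fail to reject H₀.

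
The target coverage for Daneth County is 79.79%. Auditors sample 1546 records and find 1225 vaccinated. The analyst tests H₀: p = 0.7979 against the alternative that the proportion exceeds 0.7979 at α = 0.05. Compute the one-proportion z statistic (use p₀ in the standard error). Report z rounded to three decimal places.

z = -0.542

p̂ = 1225/1546 ≈ 0.79237.
SE = √(p₀(1−p₀)/n) = √(0.16126/1546) = 0.01021.
z = (0.79237 − 0.7979)/0.01021 = -0.00553/0.01021 = -0.542.
p-value = P(Z > -0.542) ≈ 0.7060; since p > α = 0.05, fail to reject H₀.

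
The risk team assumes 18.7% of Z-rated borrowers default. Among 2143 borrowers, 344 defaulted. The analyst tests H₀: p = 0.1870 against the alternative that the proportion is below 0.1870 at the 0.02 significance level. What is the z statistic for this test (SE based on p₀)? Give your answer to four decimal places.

z = -3.1435

p̂ = 344/2143 = 0.1605226.
SE = √(p₀(1−p₀)/n) = √(0.15203/2143) = 0.0084228.
z = (0.1605226 − 0.187)/0.0084228 = -0.0264774/0.0084228 = -3.1435.
p-value = P(Z < -3.144) ≈ 0.0008, so at α = 0.02 we reject H₀.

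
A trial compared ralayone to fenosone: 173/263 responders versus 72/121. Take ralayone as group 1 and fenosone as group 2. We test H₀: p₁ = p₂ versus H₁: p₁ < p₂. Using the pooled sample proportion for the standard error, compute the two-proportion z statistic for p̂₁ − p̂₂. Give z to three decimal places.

p̂₁ = 173/263 ≈ 0.65779, p̂₂ = 72/121 ≈ 0.59504.
Pooled p̂ = (173+72)/(263+121) = 245/384 = 0.63802.
SE = √(p̂(1−p̂)(1/n₁+1/n₂)) = √(0.63802·0.36198·0.0120667) = √(0.00278682) = 0.05279.
z = (0.65779 − 0.59504)/0.05279 = 0.06275/0.05279 = 1.189.
p-value = P(Z < 1.189) ≈ 0.8827.

z = 1.189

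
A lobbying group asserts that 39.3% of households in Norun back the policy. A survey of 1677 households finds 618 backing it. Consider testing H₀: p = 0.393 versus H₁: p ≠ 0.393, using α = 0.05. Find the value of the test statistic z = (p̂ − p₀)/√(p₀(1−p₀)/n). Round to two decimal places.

p̂ = 618/1677 ≈ 0.36852.
Standard error under H₀: √(0.393×0.607/1677) = 0.01193.
z = (0.36852 − 0.393)/0.01193 = -0.02448/0.01193 = -2.05.
Two-sided p-value ≈ 2·Φ(−2.053) = 0.0401, so at α = 0.05 we reject H₀.

z = -2.05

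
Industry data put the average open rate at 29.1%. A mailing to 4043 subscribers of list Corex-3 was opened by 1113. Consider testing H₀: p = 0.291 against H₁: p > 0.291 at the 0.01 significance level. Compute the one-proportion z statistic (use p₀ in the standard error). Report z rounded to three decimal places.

p̂ = 1113/4043 = 0.275291.
Standard error under H₀: √(0.291×0.709/4043) = 0.007144.
z = (0.275291 − 0.291)/0.007144 = -0.015709/0.007144 = -2.199.
p-value = P(Z > -2.199) ≈ 0.9861; since p > α = 0.01, fail to reject H₀.

z = -2.199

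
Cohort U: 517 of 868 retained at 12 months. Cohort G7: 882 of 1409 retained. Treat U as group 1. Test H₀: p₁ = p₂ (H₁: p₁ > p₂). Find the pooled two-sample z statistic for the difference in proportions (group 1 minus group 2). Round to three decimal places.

z = -1.445

p̂₁ = 517/868 ≈ 0.595622, p̂₂ = 882/1409 ≈ 0.625976.
Pooled p̂ = (517+882)/(868+1409) = 1399/2277 = 0.614405.
SE = √(p̂(1−p̂)(1/n₁+1/n₂)) = √(0.614405·0.385595·0.0018618) = √(0.000441081) = 0.021002.
z = (0.595622 − 0.625976)/0.021002 = -0.030354/0.021002 = -1.445.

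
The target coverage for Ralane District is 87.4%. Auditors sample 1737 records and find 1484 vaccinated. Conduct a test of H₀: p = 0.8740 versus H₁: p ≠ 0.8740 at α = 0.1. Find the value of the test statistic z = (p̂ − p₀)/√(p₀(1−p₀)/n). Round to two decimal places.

z = -2.47

p̂ = 1484/1737 ≈ 0.85435.
Standard error under H₀: √(0.874×0.126/1737) = 0.00796.
z = (0.85435 − 0.874)/0.00796 = -0.01965/0.00796 = -2.47.
p-value = 2·P(Z > 2.468) ≈ 0.0136; since p < α = 0.1, reject H₀.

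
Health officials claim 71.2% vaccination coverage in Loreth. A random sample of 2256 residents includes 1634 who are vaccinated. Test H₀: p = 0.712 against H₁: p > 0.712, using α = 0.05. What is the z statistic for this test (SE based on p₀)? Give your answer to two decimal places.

z = 1.29

p̂ = 1634/2256 = 0.7243.
Standard error under H₀: √(0.712×0.288/2256) = 0.0095.
z = (0.7243 − 0.712)/0.0095 = 0.0123/0.0095 = 1.29.
p-value = P(Z > 1.289) ≈ 0.0987, so at α = 0.05 we fail to reject H₀.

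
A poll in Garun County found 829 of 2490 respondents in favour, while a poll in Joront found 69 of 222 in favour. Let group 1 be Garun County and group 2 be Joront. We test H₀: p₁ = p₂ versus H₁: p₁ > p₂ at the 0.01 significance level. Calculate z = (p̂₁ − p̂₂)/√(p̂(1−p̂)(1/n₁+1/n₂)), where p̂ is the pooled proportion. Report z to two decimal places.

p̂₁ = 829/2490 ≈ 0.3329, p̂₂ = 69/222 ≈ 0.3108.
Pooled p̂ = (829+69)/(2490+222) = 898/2712 = 0.3311.
SE = √(p̂(1−p̂)(1/n₁+1/n₂)) = √(0.3311·0.6689·0.00490611) = √(0.0010866) = 0.0330.
z = (0.3329 − 0.3108)/0.0330 = 0.0221/0.0330 = 0.67.
p-value = P(Z > 0.671) ≈ 0.2511, so at α = 0.01 we fail to reject H₀.

z = 0.67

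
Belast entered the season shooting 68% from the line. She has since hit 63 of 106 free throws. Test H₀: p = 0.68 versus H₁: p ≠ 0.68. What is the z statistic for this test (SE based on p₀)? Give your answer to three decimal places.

z = -1.891

p̂ = 63/106 = 0.59434.
Under H₀, SE = √(0.68·0.32/106) = √(0.00205283) = 0.04531.
z = (0.59434 − 0.68)/0.04531 = -0.08566/0.04531 = -1.891.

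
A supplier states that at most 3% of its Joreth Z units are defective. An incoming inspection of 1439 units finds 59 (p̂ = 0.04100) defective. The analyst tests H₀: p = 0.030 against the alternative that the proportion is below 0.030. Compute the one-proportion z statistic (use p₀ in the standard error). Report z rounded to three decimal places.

z = 2.446

p̂ = 59/1439 ≈ 0.041001.
Under H₀, SE = √(0.03·0.97/1439) = √(2.02224e-05) = 0.004497.
z = (0.041001 − 0.03)/0.004497 = 0.011001/0.004497 = 2.446.
p-value = P(Z < 2.446) ≈ 0.9928.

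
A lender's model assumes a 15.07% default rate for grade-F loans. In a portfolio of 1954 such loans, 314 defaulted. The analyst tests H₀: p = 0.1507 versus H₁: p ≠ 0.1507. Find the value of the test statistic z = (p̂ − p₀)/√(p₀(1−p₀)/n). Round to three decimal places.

z = 1.235

p̂ = 314/1954 = 0.160696.
Under H₀, SE = √(0.1507·0.8493/1954) = √(6.55013e-05) = 0.008093.
z = (0.160696 − 0.1507)/0.008093 = 0.009996/0.008093 = 1.235.
p-value = 2·P(Z > 1.235) ≈ 0.2168.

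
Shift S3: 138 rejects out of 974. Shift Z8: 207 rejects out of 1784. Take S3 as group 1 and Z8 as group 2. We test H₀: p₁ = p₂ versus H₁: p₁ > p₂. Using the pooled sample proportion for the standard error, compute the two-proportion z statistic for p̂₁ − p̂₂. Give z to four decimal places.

p̂₁ = 138/974 ≈ 0.1416838, p̂₂ = 207/1784 ≈ 0.1160314.
Pooled p̂ = (138+207)/(974+1784) = 345/2758 = 0.1250906.
SE = √(0.109443 × 0.00158723) = 0.0131800.
z = (0.1416838 − 0.1160314)/0.0131800 = 0.0256524/0.0131800 = 1.9463.
p-value = P(Z > 1.946) ≈ 0.0258.

z = 1.9463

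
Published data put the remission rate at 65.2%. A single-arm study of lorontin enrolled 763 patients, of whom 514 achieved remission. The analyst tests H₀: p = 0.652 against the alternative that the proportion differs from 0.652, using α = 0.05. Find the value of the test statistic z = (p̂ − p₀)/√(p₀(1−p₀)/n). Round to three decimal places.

z = 1.256

p̂ = 514/763 = 0.67366.
Standard error under H₀: √(0.652×0.348/763) = 0.01724.
z = (0.67366 − 0.652)/0.01724 = 0.02166/0.01724 = 1.256.
p-value = 2·P(Z > 1.256) ≈ 0.2092. With α = 0.05, fail to reject H₀.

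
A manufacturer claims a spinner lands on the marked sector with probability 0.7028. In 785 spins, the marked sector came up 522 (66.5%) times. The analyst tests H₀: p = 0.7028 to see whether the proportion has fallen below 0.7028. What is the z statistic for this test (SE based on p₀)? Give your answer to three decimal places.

z = -2.319

p̂ = 522/785 ≈ 0.66497.
Standard error under H₀: √(0.7028×0.2972/785) = 0.01631.
z = (0.66497 − 0.7028)/0.01631 = -0.03783/0.01631 = -2.319.
p-value = P(Z < -2.319) ≈ 0.0102.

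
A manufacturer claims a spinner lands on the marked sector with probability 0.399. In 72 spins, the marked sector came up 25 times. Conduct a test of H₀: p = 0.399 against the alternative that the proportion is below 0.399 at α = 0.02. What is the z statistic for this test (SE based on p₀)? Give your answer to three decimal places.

z = -0.897

p̂ = 25/72 ≈ 0.34722.
SE = √(p₀(1−p₀)/n) = √(0.2398/72) = 0.05771.
z = (0.34722 − 0.399)/0.05771 = -0.05178/0.05771 = -0.897.
p-value = P(Z < -0.897) ≈ 0.1848. With α = 0.02, fail to reject H₀.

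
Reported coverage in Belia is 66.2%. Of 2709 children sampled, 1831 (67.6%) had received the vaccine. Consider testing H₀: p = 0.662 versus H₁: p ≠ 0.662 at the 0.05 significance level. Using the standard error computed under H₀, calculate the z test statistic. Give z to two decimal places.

z = 1.53

p̂ = 1831/2709 ≈ 0.6759.
Standard error under H₀: √(0.662×0.338/2709) = 0.0091.
z = (0.6759 − 0.662)/0.0091 = 0.0139/0.0091 = 1.53.
p-value = 2·P(Z > 1.529) ≈ 0.1263. With α = 0.05, fail to reject H₀.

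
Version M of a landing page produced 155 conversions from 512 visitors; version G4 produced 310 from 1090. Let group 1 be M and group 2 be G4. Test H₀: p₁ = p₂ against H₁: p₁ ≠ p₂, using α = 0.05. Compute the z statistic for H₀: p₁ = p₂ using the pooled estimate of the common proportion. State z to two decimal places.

p̂₁ = 155/512 ≈ 0.3027, p̂₂ = 310/1090 ≈ 0.2844.
Pooled p̂ = (155+310)/(512+1090) = 465/1602 = 0.2903.
SE = √(p̂(1−p̂)(1/n₁+1/n₂)) = √(0.2903·0.7097·0.00287056) = √(0.000591363) = 0.0243.
z = (0.3027 − 0.2844)/0.0243 = 0.0183/0.0243 = 0.75.
Two-sided p-value ≈ 2·Φ(−0.754) = 0.4510, so at α = 0.05 we fail to reject H₀.

z = 0.75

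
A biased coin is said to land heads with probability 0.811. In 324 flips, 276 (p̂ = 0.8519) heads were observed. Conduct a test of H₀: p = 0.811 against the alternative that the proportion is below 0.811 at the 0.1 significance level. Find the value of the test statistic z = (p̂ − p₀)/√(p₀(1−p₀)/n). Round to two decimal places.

p̂ = 276/324 ≈ 0.8519.
Standard error under H₀: √(0.811×0.189/324) = 0.0218.
z = (0.8519 − 0.811)/0.0218 = 0.0409/0.0218 = 1.88.
p-value = P(Z < 1.878) ≈ 0.9698. With α = 0.1, fail to reject H₀.

z = 1.88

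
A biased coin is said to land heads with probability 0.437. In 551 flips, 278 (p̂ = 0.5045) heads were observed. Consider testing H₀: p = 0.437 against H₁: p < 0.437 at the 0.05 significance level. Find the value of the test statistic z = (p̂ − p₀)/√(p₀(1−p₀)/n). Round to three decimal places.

z = 3.196

p̂ = 278/551 = 0.50454.
SE = √(p₀(1−p₀)/n) = √(0.24603/551) = 0.02113.
z = (0.50454 − 0.437)/0.02113 = 0.06754/0.02113 = 3.196.
p-value = P(Z < 3.196) ≈ 0.9993, so at α = 0.05 we fail to reject H₀.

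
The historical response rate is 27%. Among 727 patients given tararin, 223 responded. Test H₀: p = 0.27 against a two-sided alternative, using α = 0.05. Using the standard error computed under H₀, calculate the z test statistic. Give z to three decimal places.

p̂ = 223/727 = 0.30674.
SE = √(p₀(1−p₀)/n) = √(0.1971/727) = 0.01647.
z = (0.30674 − 0.27)/0.01647 = 0.03674/0.01647 = 2.231.
p-value = 2·P(Z > 2.231) ≈ 0.0257. With α = 0.05, reject H₀.

z = 2.231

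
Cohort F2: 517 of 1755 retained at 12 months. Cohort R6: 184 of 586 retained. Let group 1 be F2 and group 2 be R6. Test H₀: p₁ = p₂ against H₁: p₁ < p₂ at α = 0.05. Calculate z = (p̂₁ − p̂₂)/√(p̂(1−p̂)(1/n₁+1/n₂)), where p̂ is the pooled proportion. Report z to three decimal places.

p̂₁ = 517/1755 = 0.29459, p̂₂ = 184/586 = 0.31399.
Pooled p̂ = (517+184)/(1755+586) = 701/2341 = 0.29944.
SE = √(0.209778 × 0.00227629) = 0.02185.
z = (0.29459 − 0.31399)/0.02185 = -0.01940/0.02185 = -0.888.
p-value = P(Z < -0.888) ≈ 0.1873, so at α = 0.05 we fail to reject H₀.

z = -0.888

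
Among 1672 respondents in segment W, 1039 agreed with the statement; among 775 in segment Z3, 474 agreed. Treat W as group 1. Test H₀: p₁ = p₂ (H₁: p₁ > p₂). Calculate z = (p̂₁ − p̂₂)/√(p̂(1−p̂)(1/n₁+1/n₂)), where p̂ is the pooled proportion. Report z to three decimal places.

p̂₁ = 1039/1672 ≈ 0.62141, p̂₂ = 474/775 ≈ 0.61161.
Pooled p̂ = (1039+474)/(1672+775) = 1513/2447 = 0.61831.
SE = √(p̂(1−p̂)(1/n₁+1/n₂)) = √(0.61831·0.38169·0.00188841) = √(0.00044567) = 0.02111.
z = (0.62141 − 0.61161)/0.02111 = 0.00980/0.02111 = 0.464.
p-value = P(Z > 0.464) ≈ 0.3213.

z = 0.464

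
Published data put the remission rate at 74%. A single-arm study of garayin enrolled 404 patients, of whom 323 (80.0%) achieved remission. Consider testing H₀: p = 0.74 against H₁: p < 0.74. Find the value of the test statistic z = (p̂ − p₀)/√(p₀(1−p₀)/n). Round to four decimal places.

p̂ = 323/404 ≈ 0.799505.
SE = √(p₀(1−p₀)/n) = √(0.1924/404) = 0.021823.
z = (0.799505 − 0.74)/0.021823 = 0.059505/0.021823 = 2.7267.

z = 2.7267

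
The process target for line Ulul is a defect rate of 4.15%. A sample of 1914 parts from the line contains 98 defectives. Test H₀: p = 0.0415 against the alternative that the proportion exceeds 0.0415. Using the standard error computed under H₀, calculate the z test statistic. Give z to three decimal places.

z = 2.128

p̂ = 98/1914 = 0.051202.
Standard error under H₀: √(0.0415×0.9585/1914) = 0.004559.
z = (0.051202 − 0.0415)/0.004559 = 0.009702/0.004559 = 2.128.
p-value = P(Z > 2.128) ≈ 0.0167.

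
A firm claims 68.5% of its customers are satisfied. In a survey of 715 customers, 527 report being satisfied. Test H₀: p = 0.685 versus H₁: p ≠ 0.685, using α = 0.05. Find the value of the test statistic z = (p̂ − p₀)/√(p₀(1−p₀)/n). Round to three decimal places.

p̂ = 527/715 = 0.73706.
Standard error under H₀: √(0.685×0.315/715) = 0.01737.
z = (0.73706 − 0.685)/0.01737 = 0.05206/0.01737 = 2.997.
p-value = 2·P(Z > 2.997) ≈ 0.0027, so at α = 0.05 we reject H₀.

z = 2.997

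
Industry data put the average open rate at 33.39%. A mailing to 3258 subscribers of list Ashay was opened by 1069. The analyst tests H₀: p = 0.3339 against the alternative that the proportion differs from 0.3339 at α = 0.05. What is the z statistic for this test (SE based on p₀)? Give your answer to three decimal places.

p̂ = 1069/3258 = 0.32812.
SE = √(p₀(1−p₀)/n) = √(0.22241/3258) = 0.00826.
z = (0.32812 − 0.3339)/0.00826 = -0.00578/0.00826 = -0.700.
p-value = 2·P(Z > 0.700) ≈ 0.4839; since p > α = 0.05, fail to reject H₀.

z = -0.700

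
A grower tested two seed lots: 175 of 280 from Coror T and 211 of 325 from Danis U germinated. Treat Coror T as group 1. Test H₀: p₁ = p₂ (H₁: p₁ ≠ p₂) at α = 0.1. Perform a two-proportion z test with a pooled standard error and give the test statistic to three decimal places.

p̂₁ = 175/280 = 0.62500, p̂₂ = 211/325 = 0.64923.
Pooled p̂ = (175+211)/(280+325) = 386/605 = 0.63802.
SE = √(0.230951 × 0.00664835) = 0.03918.
z = (0.62500 − 0.64923)/0.03918 = -0.02423/0.03918 = -0.618.
p-value = 2·P(Z > 0.618) ≈ 0.5363. With α = 0.1, fail to reject H₀.

z = -0.618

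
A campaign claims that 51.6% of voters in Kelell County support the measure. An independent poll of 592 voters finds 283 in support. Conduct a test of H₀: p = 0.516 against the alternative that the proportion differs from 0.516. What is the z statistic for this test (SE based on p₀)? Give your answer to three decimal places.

z = -1.848

p̂ = 283/592 ≈ 0.47804.
Under H₀, SE = √(0.516·0.484/592) = √(0.000421865) = 0.02054.
z = (0.47804 − 0.516)/0.02054 = -0.03796/0.02054 = -1.848.
p-value = 2·P(Z > 1.848) ≈ 0.0646.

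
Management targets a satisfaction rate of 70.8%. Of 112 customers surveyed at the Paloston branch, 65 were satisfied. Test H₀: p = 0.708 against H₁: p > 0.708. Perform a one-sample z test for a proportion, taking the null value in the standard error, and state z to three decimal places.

p̂ = 65/112 = 0.58036.
Standard error under H₀: √(0.708×0.292/112) = 0.04296.
z = (0.58036 − 0.708)/0.04296 = -0.12764/0.04296 = -2.971.
p-value = P(Z > -2.971) ≈ 0.9985.

z = -2.971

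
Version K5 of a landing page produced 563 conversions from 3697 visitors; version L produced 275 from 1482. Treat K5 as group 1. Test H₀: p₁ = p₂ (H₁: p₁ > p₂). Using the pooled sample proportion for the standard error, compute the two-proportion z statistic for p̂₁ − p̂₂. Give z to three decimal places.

z = -2.939

p̂₁ = 563/3697 = 0.15229, p̂₂ = 275/1482 = 0.18556.
Pooled p̂ = (563+275)/(3697+1482) = 838/5179 = 0.16181.
SE = √(p̂(1−p̂)(1/n₁+1/n₂)) = √(0.16181·0.83819·0.000945253) = √(0.000128201) = 0.01132.
z = (0.15229 − 0.18556)/0.01132 = -0.03327/0.01132 = -2.939.
p-value = P(Z > -2.939) ≈ 0.9984.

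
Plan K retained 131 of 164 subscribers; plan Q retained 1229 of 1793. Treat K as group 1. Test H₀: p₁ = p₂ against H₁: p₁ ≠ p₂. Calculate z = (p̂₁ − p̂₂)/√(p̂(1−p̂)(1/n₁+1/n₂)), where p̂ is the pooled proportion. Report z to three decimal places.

p̂₁ = 131/164 = 0.798780, p̂₂ = 1229/1793 = 0.685443.
Pooled p̂ = (131+1229)/(164+1793) = 1360/1957 = 0.694941.
SE = √(p̂(1−p̂)(1/n₁+1/n₂)) = √(0.694941·0.305059·0.00665529) = √(0.00141091) = 0.037562.
z = (0.798780 − 0.685443)/0.037562 = 0.113337/0.037562 = 3.017.

z = 3.017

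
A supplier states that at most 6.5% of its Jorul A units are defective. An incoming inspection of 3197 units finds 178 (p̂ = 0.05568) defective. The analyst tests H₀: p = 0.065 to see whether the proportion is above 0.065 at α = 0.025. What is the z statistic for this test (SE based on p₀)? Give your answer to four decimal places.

z = -2.1382

p̂ = 178/3197 = 0.05567720.
Under H₀, SE = √(0.065·0.935/3197) = √(1.901e-05) = 0.00436005.
z = (0.05567720 − 0.065)/0.00436005 = -0.00932280/0.00436005 = -2.1382.
p-value = P(Z > -2.138) ≈ 0.9838. With α = 0.025, fail to reject H₀.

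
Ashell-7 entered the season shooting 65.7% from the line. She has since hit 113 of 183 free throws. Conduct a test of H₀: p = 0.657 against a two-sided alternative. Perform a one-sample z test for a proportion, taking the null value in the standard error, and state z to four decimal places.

p̂ = 113/183 = 0.617486.
Under H₀, SE = √(0.657·0.343/183) = √(0.00123143) = 0.035092.
z = (0.617486 − 0.657)/0.035092 = -0.039514/0.035092 = -1.1260.
p-value = 2·P(Z > 1.126) ≈ 0.2602.

z = -1.1260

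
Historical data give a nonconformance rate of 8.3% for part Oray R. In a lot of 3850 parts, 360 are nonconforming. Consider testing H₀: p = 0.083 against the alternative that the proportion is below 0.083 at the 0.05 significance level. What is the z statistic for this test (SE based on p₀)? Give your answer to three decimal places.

z = 2.363

p̂ = 360/3850 ≈ 0.093506.
Standard error under H₀: √(0.083×0.917/3850) = 0.004446.
z = (0.093506 − 0.083)/0.004446 = 0.010506/0.004446 = 2.363.
p-value = P(Z < 2.363) ≈ 0.9909, so at α = 0.05 we fail to reject H₀.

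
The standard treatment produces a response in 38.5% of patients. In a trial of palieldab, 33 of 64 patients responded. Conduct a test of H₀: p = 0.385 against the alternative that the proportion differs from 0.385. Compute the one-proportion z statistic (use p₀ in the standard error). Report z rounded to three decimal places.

p̂ = 33/64 = 0.51562.
SE = √(p₀(1−p₀)/n) = √(0.23678/64) = 0.06082.
z = (0.51562 − 0.385)/0.06082 = 0.13062/0.06082 = 2.148.

z = 2.148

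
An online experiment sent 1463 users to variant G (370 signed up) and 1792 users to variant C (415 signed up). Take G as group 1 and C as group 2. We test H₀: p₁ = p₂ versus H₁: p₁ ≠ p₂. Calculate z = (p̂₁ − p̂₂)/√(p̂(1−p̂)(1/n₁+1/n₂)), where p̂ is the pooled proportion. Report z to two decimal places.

p̂₁ = 370/1463 ≈ 0.2529, p̂₂ = 415/1792 ≈ 0.2316.
Pooled p̂ = (370+415)/(1463+1792) = 785/3255 = 0.2412.
SE = √(0.183006 × 0.00124156) = 0.0151.
z = (0.2529 − 0.2316)/0.0151 = 0.0213/0.0151 = 1.41.

z = 1.41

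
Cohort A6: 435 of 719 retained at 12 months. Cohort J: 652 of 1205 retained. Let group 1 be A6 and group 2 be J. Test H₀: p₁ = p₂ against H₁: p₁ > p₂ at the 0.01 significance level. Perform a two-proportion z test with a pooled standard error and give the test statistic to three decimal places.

p̂₁ = 435/719 ≈ 0.605007, p̂₂ = 652/1205 ≈ 0.541079.
Pooled p̂ = (435+652)/(719+1205) = 1087/1924 = 0.564969.
SE = √(0.245779 × 0.0022207) = 0.023362.
z = (0.605007 − 0.541079)/0.023362 = 0.063928/0.023362 = 2.736.
p-value = P(Z > 2.736) ≈ 0.0031; since p < α = 0.01, reject H₀.

z = 2.736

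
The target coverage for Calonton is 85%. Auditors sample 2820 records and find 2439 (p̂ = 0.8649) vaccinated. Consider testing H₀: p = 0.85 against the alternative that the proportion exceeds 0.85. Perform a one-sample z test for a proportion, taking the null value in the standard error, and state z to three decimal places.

p̂ = 2439/2820 ≈ 0.864894.
Standard error under H₀: √(0.85×0.15/2820) = 0.006724.
z = (0.864894 − 0.85)/0.006724 = 0.014894/0.006724 = 2.215.

z = 2.215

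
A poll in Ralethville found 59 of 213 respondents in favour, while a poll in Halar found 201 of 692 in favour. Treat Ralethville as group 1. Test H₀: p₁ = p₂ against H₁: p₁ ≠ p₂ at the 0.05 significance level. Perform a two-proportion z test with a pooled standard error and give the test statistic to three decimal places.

p̂₁ = 59/213 ≈ 0.27700, p̂₂ = 201/692 ≈ 0.29046.
Pooled p̂ = (59+201)/(213+692) = 260/905 = 0.28729.
SE = √(p̂(1−p̂)(1/n₁+1/n₂)) = √(0.28729·0.71271·0.00613992) = √(0.00125718) = 0.03546.
z = (0.27700 − 0.29046)/0.03546 = -0.01346/0.03546 = -0.380.
Two-sided p-value ≈ 2·Φ(−0.380) = 0.7041; since p > α = 0.05, fail to reject H₀.

z = -0.380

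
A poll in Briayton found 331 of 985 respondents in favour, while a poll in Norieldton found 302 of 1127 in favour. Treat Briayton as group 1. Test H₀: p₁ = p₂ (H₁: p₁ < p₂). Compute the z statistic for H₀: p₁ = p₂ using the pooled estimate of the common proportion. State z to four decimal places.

z = 3.4065

p̂₁ = 331/985 ≈ 0.336041, p̂₂ = 302/1127 ≈ 0.267968.
Pooled p̂ = (331+302)/(985+1127) = 633/2112 = 0.299716.
SE = √(0.209886 × 0.00190254) = 0.019983.
z = (0.336041 − 0.267968)/0.019983 = 0.068073/0.019983 = 3.4065.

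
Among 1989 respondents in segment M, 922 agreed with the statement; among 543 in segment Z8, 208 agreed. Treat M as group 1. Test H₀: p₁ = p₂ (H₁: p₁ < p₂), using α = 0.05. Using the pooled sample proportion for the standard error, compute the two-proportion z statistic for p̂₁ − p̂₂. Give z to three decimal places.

z = 3.344

p̂₁ = 922/1989 = 0.46355, p̂₂ = 208/543 = 0.38306.
Pooled p̂ = (922+208)/(1989+543) = 1130/2532 = 0.44629.
SE = √(0.247115 × 0.00234439) = 0.02407.
z = (0.46355 − 0.38306)/0.02407 = 0.08049/0.02407 = 3.344.
p-value = P(Z < 3.344) ≈ 0.9996. With α = 0.05, fail to reject H₀.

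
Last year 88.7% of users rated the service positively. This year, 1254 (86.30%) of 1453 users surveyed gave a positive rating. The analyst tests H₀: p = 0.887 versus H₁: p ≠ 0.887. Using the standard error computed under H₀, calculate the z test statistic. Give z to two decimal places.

z = -2.88

p̂ = 1254/1453 ≈ 0.86304.
SE = √(p₀(1−p₀)/n) = √(0.10023/1453) = 0.00831.
z = (0.86304 − 0.887)/0.00831 = -0.02396/0.00831 = -2.88.
p-value = 2·P(Z > 2.885) ≈ 0.0039.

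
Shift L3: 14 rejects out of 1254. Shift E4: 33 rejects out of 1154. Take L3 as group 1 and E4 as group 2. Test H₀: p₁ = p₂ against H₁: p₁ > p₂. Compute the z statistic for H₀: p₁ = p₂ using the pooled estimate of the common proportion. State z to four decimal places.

z = -3.0891

p̂₁ = 14/1254 ≈ 0.011164, p̂₂ = 33/1154 ≈ 0.028596.
Pooled p̂ = (14+33)/(1254+1154) = 47/2408 = 0.019518.
SE = √(p̂(1−p̂)(1/n₁+1/n₂)) = √(0.019518·0.980482·0.001664) = √(3.18445e-05) = 0.005643.
z = (0.011164 − 0.028596)/0.005643 = -0.017432/0.005643 = -3.0891.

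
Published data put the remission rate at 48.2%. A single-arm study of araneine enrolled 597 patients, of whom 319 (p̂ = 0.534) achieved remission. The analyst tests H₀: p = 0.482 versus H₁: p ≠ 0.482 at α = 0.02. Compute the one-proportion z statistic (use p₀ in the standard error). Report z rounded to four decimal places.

z = 2.5593

p̂ = 319/597 = 0.534338.
SE = √(p₀(1−p₀)/n) = √(0.24968/597) = 0.020450.
z = (0.534338 − 0.482)/0.020450 = 0.052338/0.020450 = 2.5593.
p-value = 2·P(Z > 2.559) ≈ 0.0105, so at α = 0.02 we reject H₀.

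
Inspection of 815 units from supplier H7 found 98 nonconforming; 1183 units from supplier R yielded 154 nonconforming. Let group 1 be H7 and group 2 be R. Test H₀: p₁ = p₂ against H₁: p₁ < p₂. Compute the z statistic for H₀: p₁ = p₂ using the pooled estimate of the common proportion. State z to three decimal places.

p̂₁ = 98/815 ≈ 0.12025, p̂₂ = 154/1183 ≈ 0.13018.
Pooled p̂ = (98+154)/(815+1183) = 252/1998 = 0.12613.
SE = √(0.110218 × 0.0020723) = 0.01511.
z = (0.12025 − 0.13018)/0.01511 = -0.00993/0.01511 = -0.657.
p-value = P(Z < -0.657) ≈ 0.2555.

z = -0.657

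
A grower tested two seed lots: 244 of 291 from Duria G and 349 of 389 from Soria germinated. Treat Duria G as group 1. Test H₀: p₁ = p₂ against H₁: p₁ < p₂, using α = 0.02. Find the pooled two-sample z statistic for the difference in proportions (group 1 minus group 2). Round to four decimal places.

p̂₁ = 244/291 = 0.838488, p̂₂ = 349/389 = 0.897172.
Pooled p̂ = (244+349)/(291+389) = 593/680 = 0.872059.
SE = √(p̂(1−p̂)(1/n₁+1/n₂)) = √(0.872059·0.127941·0.00600712) = √(0.000670228) = 0.025889.
z = (0.838488 − 0.897172)/0.025889 = -0.058684/0.025889 = -2.2668.
p-value = P(Z < -2.267) ≈ 0.0117, so at α = 0.02 we reject H₀.

z = -2.2668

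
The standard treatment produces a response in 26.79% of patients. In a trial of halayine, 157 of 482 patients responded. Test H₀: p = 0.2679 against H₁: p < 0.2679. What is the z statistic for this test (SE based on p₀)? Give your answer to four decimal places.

z = 2.8667

p̂ = 157/482 = 0.3257261.
Under H₀, SE = √(0.2679·0.7321/482) = √(0.000406908) = 0.0201720.
z = (0.3257261 − 0.2679)/0.0201720 = 0.0578261/0.0201720 = 2.8667.
p-value = P(Z < 2.867) ≈ 0.9979.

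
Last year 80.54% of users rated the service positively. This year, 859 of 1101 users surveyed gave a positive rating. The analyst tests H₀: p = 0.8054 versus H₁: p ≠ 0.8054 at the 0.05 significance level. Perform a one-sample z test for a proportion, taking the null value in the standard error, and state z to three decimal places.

p̂ = 859/1101 ≈ 0.78020.
Under H₀, SE = √(0.8054·0.1946/1101) = √(0.000142353) = 0.01193.
z = (0.78020 − 0.8054)/0.01193 = -0.02520/0.01193 = -2.112.
p-value = 2·P(Z > 2.112) ≈ 0.0347. With α = 0.05, reject H₀.

z = -2.112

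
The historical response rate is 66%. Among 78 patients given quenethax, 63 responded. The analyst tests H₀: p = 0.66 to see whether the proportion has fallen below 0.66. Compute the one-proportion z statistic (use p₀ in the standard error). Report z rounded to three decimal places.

z = 2.754

p̂ = 63/78 = 0.807692.
Standard error under H₀: √(0.66×0.34/78) = 0.053637.
z = (0.807692 − 0.66)/0.053637 = 0.147692/0.053637 = 2.754.
p-value = P(Z < 2.754) ≈ 0.9971.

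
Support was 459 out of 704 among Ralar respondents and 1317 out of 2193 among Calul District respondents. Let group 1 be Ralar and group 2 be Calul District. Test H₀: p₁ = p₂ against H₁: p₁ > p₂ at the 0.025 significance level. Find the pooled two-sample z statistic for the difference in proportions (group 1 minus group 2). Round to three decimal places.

z = 2.438

p̂₁ = 459/704 = 0.65199, p̂₂ = 1317/2193 = 0.60055.
Pooled p̂ = (459+1317)/(704+2193) = 1776/2897 = 0.61305.
SE = √(p̂(1−p̂)(1/n₁+1/n₂)) = √(0.61305·0.38695·0.00187645) = √(0.000445132) = 0.02110.
z = (0.65199 − 0.60055)/0.02110 = 0.05144/0.02110 = 2.438.
p-value = P(Z > 2.438) ≈ 0.0074; since p < α = 0.025, reject H₀.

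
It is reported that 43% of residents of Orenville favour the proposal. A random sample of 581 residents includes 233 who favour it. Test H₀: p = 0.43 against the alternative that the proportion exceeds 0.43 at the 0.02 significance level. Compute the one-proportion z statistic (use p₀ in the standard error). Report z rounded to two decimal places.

p̂ = 233/581 = 0.4010.
SE = √(p₀(1−p₀)/n) = √(0.2451/581) = 0.0205.
z = (0.4010 − 0.43)/0.0205 = -0.0290/0.0205 = -1.41.
p-value = P(Z > -1.410) ≈ 0.9208; since p > α = 0.02, fail to reject H₀.

z = -1.41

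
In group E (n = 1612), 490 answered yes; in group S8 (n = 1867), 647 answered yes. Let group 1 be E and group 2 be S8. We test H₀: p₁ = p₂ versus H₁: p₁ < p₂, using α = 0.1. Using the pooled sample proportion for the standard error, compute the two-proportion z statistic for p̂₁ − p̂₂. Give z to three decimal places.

p̂₁ = 490/1612 = 0.30397, p̂₂ = 647/1867 = 0.34655.
Pooled p̂ = (490+647)/(1612+1867) = 1137/3479 = 0.32682.
SE = √(p̂(1−p̂)(1/n₁+1/n₂)) = √(0.32682·0.67318·0.00115597) = √(0.000254322) = 0.01595.
z = (0.30397 − 0.34655)/0.01595 = -0.04258/0.01595 = -2.670.
p-value = P(Z < -2.670) ≈ 0.0038; since p < α = 0.1, reject H₀.

z = -2.670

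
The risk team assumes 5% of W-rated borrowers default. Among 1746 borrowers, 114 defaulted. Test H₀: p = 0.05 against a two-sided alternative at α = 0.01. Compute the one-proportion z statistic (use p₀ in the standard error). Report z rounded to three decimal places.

p̂ = 114/1746 ≈ 0.065292.
Under H₀, SE = √(0.05·0.95/1746) = √(2.7205e-05) = 0.005216.
z = (0.065292 − 0.05)/0.005216 = 0.015292/0.005216 = 2.932.
Two-sided p-value ≈ 2·Φ(−2.932) = 0.0034, so at α = 0.01 we reject H₀.

z = 2.932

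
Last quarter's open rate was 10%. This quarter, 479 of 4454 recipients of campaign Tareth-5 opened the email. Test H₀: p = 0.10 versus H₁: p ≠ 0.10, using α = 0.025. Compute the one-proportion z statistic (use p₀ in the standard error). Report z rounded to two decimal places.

p̂ = 479/4454 = 0.10754.
SE = √(p₀(1−p₀)/n) = √(0.09/4454) = 0.00450.
z = (0.10754 − 0.1)/0.00450 = 0.00754/0.00450 = 1.68.
Two-sided p-value ≈ 2·Φ(−1.678) = 0.0933, so at α = 0.025 we fail to reject H₀.

z = 1.68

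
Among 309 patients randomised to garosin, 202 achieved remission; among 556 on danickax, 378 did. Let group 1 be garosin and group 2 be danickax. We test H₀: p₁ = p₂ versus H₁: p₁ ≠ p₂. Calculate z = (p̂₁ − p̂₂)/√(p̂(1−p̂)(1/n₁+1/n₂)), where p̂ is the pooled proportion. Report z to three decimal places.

p̂₁ = 202/309 = 0.65372, p̂₂ = 378/556 = 0.67986.
Pooled p̂ = (202+378)/(309+556) = 580/865 = 0.67052.
SE = √(p̂(1−p̂)(1/n₁+1/n₂)) = √(0.67052·0.32948·0.00503481) = √(0.0011123) = 0.03335.
z = (0.65372 − 0.67986)/0.03335 = -0.02614/0.03335 = -0.784.
Two-sided p-value ≈ 2·Φ(−0.784) = 0.4333.

z = -0.784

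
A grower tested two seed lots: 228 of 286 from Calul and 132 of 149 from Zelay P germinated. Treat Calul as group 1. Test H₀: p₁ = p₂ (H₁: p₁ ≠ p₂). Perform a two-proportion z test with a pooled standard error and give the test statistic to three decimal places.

p̂₁ = 228/286 = 0.797203, p̂₂ = 132/149 = 0.885906.
Pooled p̂ = (228+132)/(286+149) = 360/435 = 0.827586.
SE = √(p̂(1−p̂)(1/n₁+1/n₂)) = √(0.827586·0.172414·0.0102079) = √(0.00145654) = 0.038165.
z = (0.797203 − 0.885906)/0.038165 = -0.088703/0.038165 = -2.324.
Two-sided p-value ≈ 2·Φ(−2.324) = 0.0201.

z = -2.324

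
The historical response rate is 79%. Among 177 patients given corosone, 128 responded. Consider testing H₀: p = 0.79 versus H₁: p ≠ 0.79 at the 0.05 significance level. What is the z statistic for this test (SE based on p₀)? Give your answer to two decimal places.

z = -2.18

p̂ = 128/177 = 0.7232.
Under H₀, SE = √(0.79·0.21/177) = √(0.000937288) = 0.0306.
z = (0.7232 − 0.79)/0.0306 = -0.0668/0.0306 = -2.18.
p-value = 2·P(Z > 2.183) ≈ 0.0290, so at α = 0.05 we reject H₀.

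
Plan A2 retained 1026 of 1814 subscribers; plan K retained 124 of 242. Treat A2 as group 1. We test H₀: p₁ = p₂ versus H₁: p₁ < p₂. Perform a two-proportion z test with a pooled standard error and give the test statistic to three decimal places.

z = 1.566

p̂₁ = 1026/1814 = 0.56560, p̂₂ = 124/242 = 0.51240.
Pooled p̂ = (1026+124)/(1814+242) = 1150/2056 = 0.55934.
SE = √(p̂(1−p̂)(1/n₁+1/n₂)) = √(0.55934·0.44066·0.0046835) = √(0.00115438) = 0.03398.
z = (0.56560 − 0.51240)/0.03398 = 0.05320/0.03398 = 1.566.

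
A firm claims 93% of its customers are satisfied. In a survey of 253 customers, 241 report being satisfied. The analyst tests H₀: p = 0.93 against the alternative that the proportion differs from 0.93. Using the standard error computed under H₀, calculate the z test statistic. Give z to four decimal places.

p̂ = 241/253 ≈ 0.952569.
SE = √(p₀(1−p₀)/n) = √(0.0651/253) = 0.016041.
z = (0.952569 − 0.93)/0.016041 = 0.022569/0.016041 = 1.4070.
Two-sided p-value ≈ 2·Φ(−1.407) = 0.1594.

z = 1.4070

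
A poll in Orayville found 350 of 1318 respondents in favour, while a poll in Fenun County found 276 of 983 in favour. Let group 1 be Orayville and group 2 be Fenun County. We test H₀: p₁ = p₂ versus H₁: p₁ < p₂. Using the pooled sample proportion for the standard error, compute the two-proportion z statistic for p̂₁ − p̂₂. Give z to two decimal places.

p̂₁ = 350/1318 = 0.2656, p̂₂ = 276/983 = 0.2808.
Pooled p̂ = (350+276)/(1318+983) = 626/2301 = 0.2721.
SE = √(p̂(1−p̂)(1/n₁+1/n₂)) = √(0.2721·0.7279·0.00177602) = √(0.000351725) = 0.0188.
z = (0.2656 − 0.2808)/0.0188 = -0.0152/0.0188 = -0.81.
p-value = P(Z < -0.812) ≈ 0.2085.

z = -0.81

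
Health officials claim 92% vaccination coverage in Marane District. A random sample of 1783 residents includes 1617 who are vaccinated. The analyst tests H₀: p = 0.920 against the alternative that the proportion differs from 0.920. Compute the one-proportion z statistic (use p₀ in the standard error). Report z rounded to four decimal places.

z = -2.0392

p̂ = 1617/1783 = 0.906898.
Standard error under H₀: √(0.92×0.08/1783) = 0.006425.
z = (0.906898 − 0.92)/0.006425 = -0.013102/0.006425 = -2.0392.
p-value = 2·P(Z > 2.039) ≈ 0.0414.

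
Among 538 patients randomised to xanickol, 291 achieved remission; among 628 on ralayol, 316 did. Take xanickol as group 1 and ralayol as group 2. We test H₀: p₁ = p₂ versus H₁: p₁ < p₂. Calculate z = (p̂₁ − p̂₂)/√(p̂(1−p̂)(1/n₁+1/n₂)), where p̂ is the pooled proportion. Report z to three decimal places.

p̂₁ = 291/538 = 0.54089, p̂₂ = 316/628 = 0.50318.
Pooled p̂ = (291+316)/(538+628) = 607/1166 = 0.52058.
SE = √(p̂(1−p̂)(1/n₁+1/n₂)) = √(0.52058·0.47942·0.00345109) = √(0.000861311) = 0.02935.
z = (0.54089 − 0.50318)/0.02935 = 0.03771/0.02935 = 1.285.
p-value = P(Z < 1.285) ≈ 0.9006.

z = 1.285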